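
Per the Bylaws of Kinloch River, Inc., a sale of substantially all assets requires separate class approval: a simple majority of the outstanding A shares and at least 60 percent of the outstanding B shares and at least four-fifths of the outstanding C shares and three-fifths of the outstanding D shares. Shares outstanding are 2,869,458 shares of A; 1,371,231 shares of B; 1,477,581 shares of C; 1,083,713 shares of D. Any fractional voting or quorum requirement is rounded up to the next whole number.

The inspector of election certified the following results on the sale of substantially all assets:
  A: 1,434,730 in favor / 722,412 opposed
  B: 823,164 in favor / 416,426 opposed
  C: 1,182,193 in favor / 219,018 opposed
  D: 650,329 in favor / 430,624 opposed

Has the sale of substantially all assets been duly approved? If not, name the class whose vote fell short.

Approved — every class gave the required vote.

A: a majority of 2869458 is 1434730; 1,434,730 required, 1,434,730 in favor — approved.
B: 3/5 of 1371231 = 822738.60, rounded up to 822739; 822,739 required, 823,164 in favor — approved.
C: 4/5 of 1477581 = 1182064.80, rounded up to 1182065; 1,182,065 required, 1,182,193 in favor — approved.
D: 3/5 of 1083713 = 650227.80, rounded up to 650228; 650,228 required, 650,329 in favor — approved.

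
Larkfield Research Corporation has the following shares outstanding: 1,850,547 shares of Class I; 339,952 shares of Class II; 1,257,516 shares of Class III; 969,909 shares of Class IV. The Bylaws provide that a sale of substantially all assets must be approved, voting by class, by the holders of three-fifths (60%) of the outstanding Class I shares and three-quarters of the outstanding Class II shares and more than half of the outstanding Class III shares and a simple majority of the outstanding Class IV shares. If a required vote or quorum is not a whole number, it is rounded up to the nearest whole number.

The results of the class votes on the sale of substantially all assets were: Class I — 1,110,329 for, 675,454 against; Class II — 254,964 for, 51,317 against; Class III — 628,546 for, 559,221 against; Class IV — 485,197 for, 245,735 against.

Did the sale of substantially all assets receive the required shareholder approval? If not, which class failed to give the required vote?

Class I: 3/5 of 1850547 = 1110328.20, rounded up to 1110329; 1,110,329 required, 1,110,329 in favor — approved.
Class II: 3/4 of 339952 = 254964; 254,964 required, 254,964 in favor — approved.
Class III: a majority of 1257516 is 628759; 628,759 required, 628,546 in favor — not approved.
Class IV: a majority of 969909 is 484955; 484,955 required, 485,197 in favor — approved.

Not approved — the Class III shares did not give the required vote.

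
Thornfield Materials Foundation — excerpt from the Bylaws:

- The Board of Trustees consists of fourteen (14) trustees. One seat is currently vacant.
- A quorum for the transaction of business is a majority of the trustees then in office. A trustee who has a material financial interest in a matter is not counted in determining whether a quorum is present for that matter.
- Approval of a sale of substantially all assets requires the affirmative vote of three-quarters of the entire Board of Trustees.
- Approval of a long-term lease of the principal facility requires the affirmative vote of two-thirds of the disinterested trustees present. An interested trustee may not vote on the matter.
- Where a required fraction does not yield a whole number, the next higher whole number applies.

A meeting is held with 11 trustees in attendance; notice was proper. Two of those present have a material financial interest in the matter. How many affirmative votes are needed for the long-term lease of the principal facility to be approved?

6

The long-term lease of the principal facility requires two-thirds of the disinterested trustees present (11 − 2 = 9).
2/3 of 9 = 6.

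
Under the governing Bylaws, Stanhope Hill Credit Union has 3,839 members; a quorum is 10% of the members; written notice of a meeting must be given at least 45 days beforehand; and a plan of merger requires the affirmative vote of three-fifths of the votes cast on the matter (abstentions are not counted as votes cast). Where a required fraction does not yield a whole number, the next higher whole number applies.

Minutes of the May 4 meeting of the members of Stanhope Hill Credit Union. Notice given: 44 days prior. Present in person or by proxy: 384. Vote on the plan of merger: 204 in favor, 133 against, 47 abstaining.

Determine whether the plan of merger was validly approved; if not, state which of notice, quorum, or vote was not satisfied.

Notice: 44 days given; 45 required. Not satisfied.
Quorum: 10% of 3,839 = 383.90, rounded up to 384; 384 present. Satisfied.
Vote: requires three-fifths of the votes cast (384 − 47 abstaining = 337); 3/5 of 337 = 202.20, rounded up to 203, so 203 needed; 204 in favor. Satisfied.

Invalid — notice requirement not satisfied.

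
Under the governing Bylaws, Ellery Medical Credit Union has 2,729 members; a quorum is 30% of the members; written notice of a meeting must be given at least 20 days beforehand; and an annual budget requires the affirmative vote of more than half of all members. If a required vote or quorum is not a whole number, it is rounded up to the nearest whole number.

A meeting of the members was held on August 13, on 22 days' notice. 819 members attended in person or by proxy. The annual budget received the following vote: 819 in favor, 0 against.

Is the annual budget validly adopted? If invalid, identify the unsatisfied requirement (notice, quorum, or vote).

Notice: 22 days given; 20 required. Satisfied.
Quorum: 30% of 2,729 = 818.70, rounded up to 819; 819 present. Satisfied.
Vote: requires a majority of all members (2,729); a majority of 2729 is 1365, so 1,365 needed; 819 in favor. Not satisfied.

Invalid — vote requirement not satisfied.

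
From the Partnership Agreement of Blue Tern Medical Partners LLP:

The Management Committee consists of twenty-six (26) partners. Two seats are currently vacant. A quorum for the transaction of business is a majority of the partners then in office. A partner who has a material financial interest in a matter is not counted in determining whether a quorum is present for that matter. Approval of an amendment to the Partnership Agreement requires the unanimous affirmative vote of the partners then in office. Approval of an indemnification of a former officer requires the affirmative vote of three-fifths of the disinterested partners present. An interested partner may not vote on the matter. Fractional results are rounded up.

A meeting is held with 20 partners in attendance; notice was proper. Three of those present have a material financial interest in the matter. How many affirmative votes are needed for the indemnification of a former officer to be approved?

11

The indemnification of a former officer requires three-fifths of the disinterested partners present (20 − 3 = 17).
3/5 of 17 = 10.20, rounded up to 11.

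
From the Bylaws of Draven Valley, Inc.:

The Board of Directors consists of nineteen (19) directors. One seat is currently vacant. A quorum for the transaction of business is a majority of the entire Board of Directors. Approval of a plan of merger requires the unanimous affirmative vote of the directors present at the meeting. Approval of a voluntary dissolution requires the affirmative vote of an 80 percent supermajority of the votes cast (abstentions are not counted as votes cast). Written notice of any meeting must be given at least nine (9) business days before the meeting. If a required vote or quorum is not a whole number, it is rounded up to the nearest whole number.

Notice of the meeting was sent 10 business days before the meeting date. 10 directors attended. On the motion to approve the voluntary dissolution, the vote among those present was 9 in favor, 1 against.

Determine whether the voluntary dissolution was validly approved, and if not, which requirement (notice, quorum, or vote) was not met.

Valid — all requirements satisfied.

Notice: 10 business days given; 9 required (10 ≥ 9). Satisfied.
Quorum: 10 present; quorum is 10. Satisfied.
Vote: the voluntary dissolution requires four-fifths of the votes cast (10). 4/5 of 10 = 8, so 8 affirmative votes are needed; 9 voted in favor. Satisfied.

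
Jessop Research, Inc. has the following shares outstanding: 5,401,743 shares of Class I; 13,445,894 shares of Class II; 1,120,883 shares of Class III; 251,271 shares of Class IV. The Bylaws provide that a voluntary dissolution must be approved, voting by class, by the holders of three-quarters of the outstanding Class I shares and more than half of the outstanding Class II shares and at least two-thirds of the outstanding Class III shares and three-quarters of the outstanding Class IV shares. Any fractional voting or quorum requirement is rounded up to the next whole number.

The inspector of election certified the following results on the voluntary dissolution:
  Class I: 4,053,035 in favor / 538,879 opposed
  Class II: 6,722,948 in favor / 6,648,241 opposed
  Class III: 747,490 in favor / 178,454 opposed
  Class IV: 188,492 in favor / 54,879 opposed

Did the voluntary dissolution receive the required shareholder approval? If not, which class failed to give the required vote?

Class I: 3/4 of 5401743 = 4051307.25, rounded up to 4051308; 4,051,308 required, 4,053,035 in favor — approved.
Class II: a majority of 13445894 is 6722948; 6,722,948 required, 6,722,948 in favor — approved.
Class III: 2/3 of 1120883 = 747255.33, rounded up to 747256; 747,256 required, 747,490 in favor — approved.
Class IV: 3/4 of 251271 = 188453.25, rounded up to 188454; 188,454 required, 188,492 in favor — approved.

Approved — every class gave the required vote.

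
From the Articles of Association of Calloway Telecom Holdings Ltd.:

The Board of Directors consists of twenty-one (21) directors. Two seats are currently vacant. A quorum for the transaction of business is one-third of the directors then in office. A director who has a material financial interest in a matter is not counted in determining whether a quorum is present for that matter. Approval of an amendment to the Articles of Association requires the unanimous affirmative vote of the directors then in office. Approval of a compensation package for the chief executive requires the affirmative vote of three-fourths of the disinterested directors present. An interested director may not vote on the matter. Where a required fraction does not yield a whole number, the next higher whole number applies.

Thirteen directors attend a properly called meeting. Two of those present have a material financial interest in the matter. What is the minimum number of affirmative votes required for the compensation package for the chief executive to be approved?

9

The compensation package for the chief executive requires three-fourths of the disinterested directors present (13 − 2 = 11).
3/4 of 11 = 8.25, rounded up to 9.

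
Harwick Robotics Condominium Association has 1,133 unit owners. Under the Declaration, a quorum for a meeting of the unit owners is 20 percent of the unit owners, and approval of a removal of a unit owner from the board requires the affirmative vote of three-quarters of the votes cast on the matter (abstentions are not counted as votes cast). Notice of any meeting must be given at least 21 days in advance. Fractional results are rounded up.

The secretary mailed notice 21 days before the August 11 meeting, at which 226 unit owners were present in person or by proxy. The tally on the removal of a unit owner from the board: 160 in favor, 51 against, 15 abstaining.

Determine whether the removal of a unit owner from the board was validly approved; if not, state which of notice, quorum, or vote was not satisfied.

Invalid — quorum requirement not satisfied.

Notice: 21 days given; 21 required. Satisfied.
Quorum: 20% of 1,133 = 226.60, rounded up to 227; 226 present. Not satisfied.
Vote: requires three-fourths of the votes cast (226 − 15 abstaining = 211); 3/4 of 211 = 158.25, rounded up to 159, so 159 needed; 160 in favor. Satisfied.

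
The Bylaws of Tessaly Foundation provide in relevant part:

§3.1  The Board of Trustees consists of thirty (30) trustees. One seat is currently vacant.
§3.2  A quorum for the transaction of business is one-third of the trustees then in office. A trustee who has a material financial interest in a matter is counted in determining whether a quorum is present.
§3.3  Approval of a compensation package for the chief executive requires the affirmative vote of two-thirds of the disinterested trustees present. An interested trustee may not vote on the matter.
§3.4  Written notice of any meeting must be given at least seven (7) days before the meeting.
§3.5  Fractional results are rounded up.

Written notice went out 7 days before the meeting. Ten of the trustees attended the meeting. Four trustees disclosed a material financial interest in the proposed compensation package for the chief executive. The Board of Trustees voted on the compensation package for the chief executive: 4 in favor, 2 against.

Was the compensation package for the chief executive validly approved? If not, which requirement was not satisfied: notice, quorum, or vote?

Notice: 7 days given; 7 required (7 ≥ 7). Satisfied.
Quorum: 10 present (interested trustees count toward quorum); quorum is 10. Satisfied.
Vote: the compensation package for the chief executive requires two-thirds of the disinterested trustees present (10 − 4 = 6). 2/3 of 6 = 4, so 4 affirmative votes are needed; 4 voted in favor. Satisfied.

Valid — all requirements satisfied.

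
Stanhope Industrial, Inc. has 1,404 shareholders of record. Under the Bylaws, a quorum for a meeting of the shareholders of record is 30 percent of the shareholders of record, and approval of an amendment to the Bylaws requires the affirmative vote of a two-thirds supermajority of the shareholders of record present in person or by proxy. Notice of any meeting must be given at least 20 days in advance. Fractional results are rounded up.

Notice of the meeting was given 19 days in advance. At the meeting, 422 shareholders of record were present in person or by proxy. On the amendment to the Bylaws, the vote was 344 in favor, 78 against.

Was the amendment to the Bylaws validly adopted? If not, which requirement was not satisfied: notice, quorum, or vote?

Notice: 19 days given; 20 required. Not satisfied.
Quorum: 30% of 1,404 = 421.20, rounded up to 422; 422 present. Satisfied.
Vote: requires two-thirds of those present (422); 2/3 of 422 = 281.33, rounded up to 282, so 282 needed; 344 in favor. Satisfied.

Invalid — notice requirement not satisfied.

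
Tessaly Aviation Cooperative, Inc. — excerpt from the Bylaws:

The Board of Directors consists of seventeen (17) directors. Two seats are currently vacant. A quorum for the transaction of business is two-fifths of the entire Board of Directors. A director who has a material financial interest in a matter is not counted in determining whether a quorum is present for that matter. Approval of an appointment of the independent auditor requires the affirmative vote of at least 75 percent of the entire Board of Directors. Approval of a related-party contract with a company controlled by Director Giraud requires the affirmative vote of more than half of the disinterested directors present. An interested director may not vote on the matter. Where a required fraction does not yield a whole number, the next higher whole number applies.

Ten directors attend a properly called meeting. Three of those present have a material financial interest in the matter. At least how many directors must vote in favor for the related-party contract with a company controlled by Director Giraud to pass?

The related-party contract with a company controlled by Director Giraud requires a majority of the disinterested directors present (10 − 3 = 7).
A majority of 7 is 4.

4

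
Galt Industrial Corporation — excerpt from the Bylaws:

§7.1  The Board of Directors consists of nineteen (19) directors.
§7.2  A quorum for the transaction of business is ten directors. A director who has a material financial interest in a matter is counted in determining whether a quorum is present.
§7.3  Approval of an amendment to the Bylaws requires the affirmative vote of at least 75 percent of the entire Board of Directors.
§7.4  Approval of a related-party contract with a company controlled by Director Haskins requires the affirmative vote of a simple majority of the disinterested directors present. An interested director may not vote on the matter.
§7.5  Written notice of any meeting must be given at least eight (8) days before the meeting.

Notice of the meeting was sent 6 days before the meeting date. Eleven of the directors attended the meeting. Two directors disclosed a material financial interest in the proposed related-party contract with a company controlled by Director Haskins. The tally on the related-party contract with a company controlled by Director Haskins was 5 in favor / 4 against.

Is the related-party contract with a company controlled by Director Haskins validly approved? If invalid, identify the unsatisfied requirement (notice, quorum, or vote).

Notice: 6 days given; 8 required (6 < 8). Not satisfied.
Quorum: 11 present (interested directors count toward quorum); quorum is 10. Satisfied.
Vote: the related-party contract with a company controlled by Director Haskins requires a majority of the disinterested directors present (11 − 2 = 9). A majority of 9 is 5, so 5 affirmative votes are needed; 5 voted in favor. Satisfied.

Invalid — notice requirement not satisfied.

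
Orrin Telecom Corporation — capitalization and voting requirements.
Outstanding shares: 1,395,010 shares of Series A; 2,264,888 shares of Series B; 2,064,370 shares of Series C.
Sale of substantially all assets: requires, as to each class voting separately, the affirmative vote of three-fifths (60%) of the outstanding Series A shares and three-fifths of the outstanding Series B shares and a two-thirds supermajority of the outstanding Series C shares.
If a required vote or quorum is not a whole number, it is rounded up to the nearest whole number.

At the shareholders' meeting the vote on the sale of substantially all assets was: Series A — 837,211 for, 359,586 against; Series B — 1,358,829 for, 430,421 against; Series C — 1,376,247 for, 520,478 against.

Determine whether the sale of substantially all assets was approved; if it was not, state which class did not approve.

Series A: 3/5 of 1395010 = 837006; 837,006 required, 837,211 in favor — approved.
Series B: 3/5 of 2264888 = 1358932.80, rounded up to 1358933; 1,358,933 required, 1,358,829 in favor — not approved.
Series C: 2/3 of 2064370 = 1376246.67, rounded up to 1376247; 1,376,247 required, 1,376,247 in favor — approved.

Not approved — the Series B shares did not give the required vote.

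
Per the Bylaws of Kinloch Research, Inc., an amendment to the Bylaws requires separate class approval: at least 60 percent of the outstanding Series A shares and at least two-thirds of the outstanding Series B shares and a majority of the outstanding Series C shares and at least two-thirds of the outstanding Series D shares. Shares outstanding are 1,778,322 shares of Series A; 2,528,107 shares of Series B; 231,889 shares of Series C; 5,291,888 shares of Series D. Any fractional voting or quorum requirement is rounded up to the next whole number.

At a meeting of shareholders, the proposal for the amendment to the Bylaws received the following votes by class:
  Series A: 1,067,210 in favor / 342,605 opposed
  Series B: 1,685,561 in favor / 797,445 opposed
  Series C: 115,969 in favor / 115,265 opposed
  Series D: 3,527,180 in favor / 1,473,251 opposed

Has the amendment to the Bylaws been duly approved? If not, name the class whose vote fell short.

Not approved — the Series D shares did not give the required vote.

Series A: 3/5 of 1778322 = 1066993.20, rounded up to 1066994; 1,066,994 required, 1,067,210 in favor — approved.
Series B: 2/3 of 2528107 = 1685404.67, rounded up to 1685405; 1,685,405 required, 1,685,561 in favor — approved.
Series C: a majority of 231889 is 115945; 115,945 required, 115,969 in favor — approved.
Series D: 2/3 of 5291888 = 3527925.33, rounded up to 3527926; 3,527,926 required, 3,527,180 in favor — not approved.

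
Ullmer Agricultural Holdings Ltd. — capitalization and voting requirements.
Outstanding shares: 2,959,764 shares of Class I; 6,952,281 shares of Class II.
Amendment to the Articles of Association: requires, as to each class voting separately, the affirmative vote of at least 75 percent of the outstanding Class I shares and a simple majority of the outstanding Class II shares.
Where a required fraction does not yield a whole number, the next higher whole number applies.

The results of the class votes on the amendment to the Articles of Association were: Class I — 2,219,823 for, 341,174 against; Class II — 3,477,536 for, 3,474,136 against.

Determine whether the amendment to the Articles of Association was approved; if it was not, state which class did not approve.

Approved — every class gave the required vote.

Class I: 3/4 of 2959764 = 2219823; 2,219,823 required, 2,219,823 in favor — approved.
Class II: a majority of 6952281 is 3476141; 3,476,141 required, 3,477,536 in favor — approved.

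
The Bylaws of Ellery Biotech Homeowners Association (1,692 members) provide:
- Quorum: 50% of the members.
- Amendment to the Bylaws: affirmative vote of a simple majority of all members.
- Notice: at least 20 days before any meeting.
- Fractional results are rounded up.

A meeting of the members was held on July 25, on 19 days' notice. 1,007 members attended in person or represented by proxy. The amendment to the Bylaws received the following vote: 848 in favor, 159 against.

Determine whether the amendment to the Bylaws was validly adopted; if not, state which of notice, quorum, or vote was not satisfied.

Invalid — notice requirement not satisfied.

Notice: 19 days given; 20 required. Not satisfied.
Quorum: 50% of 1,692 = 846; 1,007 present. Satisfied.
Vote: requires a majority of all members (1,692); a majority of 1692 is 847, so 847 needed; 848 in favor. Satisfied.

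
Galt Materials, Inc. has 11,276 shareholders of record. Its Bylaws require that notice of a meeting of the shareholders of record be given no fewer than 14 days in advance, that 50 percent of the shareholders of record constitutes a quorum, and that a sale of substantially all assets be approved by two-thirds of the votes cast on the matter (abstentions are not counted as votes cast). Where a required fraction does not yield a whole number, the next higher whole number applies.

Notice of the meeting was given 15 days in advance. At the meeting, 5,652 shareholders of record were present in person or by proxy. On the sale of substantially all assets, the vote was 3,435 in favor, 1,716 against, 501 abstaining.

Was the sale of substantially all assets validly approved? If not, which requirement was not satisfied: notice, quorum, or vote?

Valid — all requirements satisfied.

Notice: 15 days given; 14 required. Satisfied.
Quorum: 50% of 11,276 = 5,638; 5,652 present. Satisfied.
Vote: requires two-thirds of the votes cast (5,652 − 501 abstaining = 5,151); 2/3 of 5151 = 3434, so 3,434 needed; 3,435 in favor. Satisfied.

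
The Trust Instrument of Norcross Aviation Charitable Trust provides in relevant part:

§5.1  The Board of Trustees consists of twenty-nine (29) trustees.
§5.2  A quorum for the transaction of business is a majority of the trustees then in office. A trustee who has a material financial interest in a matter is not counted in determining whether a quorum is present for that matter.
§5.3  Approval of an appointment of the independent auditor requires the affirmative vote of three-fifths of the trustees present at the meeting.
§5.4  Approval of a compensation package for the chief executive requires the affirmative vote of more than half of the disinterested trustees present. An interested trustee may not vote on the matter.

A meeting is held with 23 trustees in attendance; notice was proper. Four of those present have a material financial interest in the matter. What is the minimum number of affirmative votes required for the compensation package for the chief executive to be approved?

10

The compensation package for the chief executive requires a majority of the disinterested trustees present (23 − 4 = 19).
A majority of 19 is 10.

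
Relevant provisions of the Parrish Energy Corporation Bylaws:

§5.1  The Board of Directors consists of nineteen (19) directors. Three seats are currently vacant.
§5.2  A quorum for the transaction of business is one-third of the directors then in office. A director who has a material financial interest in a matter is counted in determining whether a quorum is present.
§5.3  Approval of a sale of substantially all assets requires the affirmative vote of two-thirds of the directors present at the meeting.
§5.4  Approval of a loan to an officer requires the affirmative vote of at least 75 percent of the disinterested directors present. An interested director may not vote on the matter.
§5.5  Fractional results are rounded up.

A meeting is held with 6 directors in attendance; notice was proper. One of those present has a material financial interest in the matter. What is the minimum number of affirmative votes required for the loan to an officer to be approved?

4

The loan to an officer requires three-fourths of the disinterested directors present (6 − 1 = 5).
3/4 of 5 = 3.75, rounded up to 4.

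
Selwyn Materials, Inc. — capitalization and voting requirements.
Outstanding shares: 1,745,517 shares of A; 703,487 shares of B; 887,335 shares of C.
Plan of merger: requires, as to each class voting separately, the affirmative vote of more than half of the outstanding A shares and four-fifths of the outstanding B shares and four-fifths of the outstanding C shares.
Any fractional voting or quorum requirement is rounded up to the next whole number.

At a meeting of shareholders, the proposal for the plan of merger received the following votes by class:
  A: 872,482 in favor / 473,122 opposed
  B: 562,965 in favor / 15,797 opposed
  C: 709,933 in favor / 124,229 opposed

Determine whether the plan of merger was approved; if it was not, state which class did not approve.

Not approved — the A shares did not give the required vote.

A: a majority of 1745517 is 872759; 872,759 required, 872,482 in favor — not approved.
B: 4/5 of 703487 = 562789.60, rounded up to 562790; 562,790 required, 562,965 in favor — approved.
C: 4/5 of 887335 = 709868; 709,868 required, 709,933 in favor — approved.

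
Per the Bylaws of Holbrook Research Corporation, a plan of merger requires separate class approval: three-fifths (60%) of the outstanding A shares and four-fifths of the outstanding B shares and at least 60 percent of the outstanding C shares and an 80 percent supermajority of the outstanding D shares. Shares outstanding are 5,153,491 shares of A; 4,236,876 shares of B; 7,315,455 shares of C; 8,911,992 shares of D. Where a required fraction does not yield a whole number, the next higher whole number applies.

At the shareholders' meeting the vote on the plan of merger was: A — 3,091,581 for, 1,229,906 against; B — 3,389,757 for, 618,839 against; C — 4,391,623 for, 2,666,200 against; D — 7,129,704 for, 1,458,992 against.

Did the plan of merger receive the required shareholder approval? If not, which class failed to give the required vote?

Not approved — the A shares did not give the required vote.

A: 3/5 of 5153491 = 3092094.60, rounded up to 3092095; 3,092,095 required, 3,091,581 in favor — not approved.
B: 4/5 of 4236876 = 3389500.80, rounded up to 3389501; 3,389,501 required, 3,389,757 in favor — approved.
C: 3/5 of 7315455 = 4389273; 4,389,273 required, 4,391,623 in favor — approved.
D: 4/5 of 8911992 = 7129593.60, rounded up to 7129594; 7,129,594 required, 7,129,704 in favor — approved.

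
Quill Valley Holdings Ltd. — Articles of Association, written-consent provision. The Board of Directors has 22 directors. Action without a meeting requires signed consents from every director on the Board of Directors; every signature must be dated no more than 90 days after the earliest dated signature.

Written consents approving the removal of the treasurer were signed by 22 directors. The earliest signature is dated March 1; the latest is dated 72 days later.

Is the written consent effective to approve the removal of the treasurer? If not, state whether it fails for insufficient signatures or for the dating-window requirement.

Effective — both the signature and dating-window requirements are satisfied.

Signatures required: all of 22 — unanimous means all 22, so 22 needed; 22 signed. Sufficient.
Dating window: the latest signature is 72 days after the earliest; the limit is 90 days. Within the window.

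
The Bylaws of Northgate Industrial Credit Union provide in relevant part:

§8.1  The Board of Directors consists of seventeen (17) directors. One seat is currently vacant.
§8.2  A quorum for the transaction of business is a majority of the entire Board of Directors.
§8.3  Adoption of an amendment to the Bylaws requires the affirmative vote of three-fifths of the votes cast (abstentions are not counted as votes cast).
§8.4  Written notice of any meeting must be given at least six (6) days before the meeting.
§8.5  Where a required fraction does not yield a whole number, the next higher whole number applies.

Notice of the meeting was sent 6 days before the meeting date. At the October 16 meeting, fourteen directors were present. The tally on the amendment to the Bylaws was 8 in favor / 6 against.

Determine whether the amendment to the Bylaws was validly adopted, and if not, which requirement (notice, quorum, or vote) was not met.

Notice: 6 days given; 6 required (6 ≥ 6). Satisfied.
Quorum: 14 present; quorum is 9. Satisfied.
Vote: the amendment to the Bylaws requires three-fifths of the votes cast (14). 3/5 of 14 = 8.40, rounded up to 9, so 9 affirmative votes are needed; 8 voted in favor. Not satisfied.

Invalid — vote requirement not satisfied.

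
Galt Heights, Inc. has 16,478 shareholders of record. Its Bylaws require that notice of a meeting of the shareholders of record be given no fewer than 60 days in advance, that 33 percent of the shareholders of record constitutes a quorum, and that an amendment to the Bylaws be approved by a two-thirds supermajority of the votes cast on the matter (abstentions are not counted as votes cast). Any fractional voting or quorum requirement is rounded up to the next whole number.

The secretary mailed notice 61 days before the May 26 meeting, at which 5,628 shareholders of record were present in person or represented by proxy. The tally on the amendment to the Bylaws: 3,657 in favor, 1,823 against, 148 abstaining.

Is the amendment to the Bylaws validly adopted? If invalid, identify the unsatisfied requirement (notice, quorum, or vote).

Notice: 61 days given; 60 required. Satisfied.
Quorum: 33% of 16,478 = 5,437.74, rounded up to 5,438; 5,628 present. Satisfied.
Vote: requires two-thirds of the votes cast (5,628 − 148 abstaining = 5,480); 2/3 of 5480 = 3653.33, rounded up to 3654, so 3,654 needed; 3,657 in favor. Satisfied.

Valid — all requirements satisfied.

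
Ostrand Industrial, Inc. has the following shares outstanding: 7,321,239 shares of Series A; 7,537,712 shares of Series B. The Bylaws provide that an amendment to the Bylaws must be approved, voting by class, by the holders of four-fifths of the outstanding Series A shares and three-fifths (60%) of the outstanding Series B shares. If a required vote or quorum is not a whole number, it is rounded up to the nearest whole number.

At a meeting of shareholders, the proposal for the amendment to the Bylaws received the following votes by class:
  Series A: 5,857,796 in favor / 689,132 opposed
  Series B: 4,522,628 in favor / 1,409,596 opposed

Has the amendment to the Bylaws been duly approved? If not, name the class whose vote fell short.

Approved — every class gave the required vote.

Series A: 4/5 of 7321239 = 5856991.20, rounded up to 5856992; 5,856,992 required, 5,857,796 in favor — approved.
Series B: 3/5 of 7537712 = 4522627.20, rounded up to 4522628; 4,522,628 required, 4,522,628 in favor — approved.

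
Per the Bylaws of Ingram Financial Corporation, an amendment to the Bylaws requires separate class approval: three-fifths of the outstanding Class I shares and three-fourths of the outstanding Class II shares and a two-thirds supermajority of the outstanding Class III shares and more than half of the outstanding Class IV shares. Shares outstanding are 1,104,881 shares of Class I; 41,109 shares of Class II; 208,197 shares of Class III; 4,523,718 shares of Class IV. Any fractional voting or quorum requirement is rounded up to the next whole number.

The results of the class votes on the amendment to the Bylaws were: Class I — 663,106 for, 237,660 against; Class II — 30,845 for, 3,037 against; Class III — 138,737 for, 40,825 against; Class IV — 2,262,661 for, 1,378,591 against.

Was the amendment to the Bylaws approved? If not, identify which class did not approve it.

Not approved — the Class III shares did not give the required vote.

Class I: 3/5 of 1104881 = 662928.60, rounded up to 662929; 662,929 required, 663,106 in favor — approved.
Class II: 3/4 of 41109 = 30831.75, rounded up to 30832; 30,832 required, 30,845 in favor — approved.
Class III: 2/3 of 208197 = 138798; 138,798 required, 138,737 in favor — not approved.
Class IV: a majority of 4523718 is 2261860; 2,261,860 required, 2,262,661 in favor — approved.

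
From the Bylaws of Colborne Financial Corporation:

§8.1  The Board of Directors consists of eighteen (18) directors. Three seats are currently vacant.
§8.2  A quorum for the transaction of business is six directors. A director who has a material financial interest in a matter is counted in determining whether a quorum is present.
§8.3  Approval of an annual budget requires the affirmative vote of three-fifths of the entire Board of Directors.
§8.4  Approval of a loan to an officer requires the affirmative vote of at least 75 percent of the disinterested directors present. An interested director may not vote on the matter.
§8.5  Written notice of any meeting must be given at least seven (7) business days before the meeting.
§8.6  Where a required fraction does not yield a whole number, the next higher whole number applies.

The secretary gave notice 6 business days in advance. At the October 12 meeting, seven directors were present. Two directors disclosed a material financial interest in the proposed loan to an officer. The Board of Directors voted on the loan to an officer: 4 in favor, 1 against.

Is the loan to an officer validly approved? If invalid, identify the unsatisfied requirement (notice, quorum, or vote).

Notice: 6 business days given; 7 required (6 < 7). Not satisfied.
Quorum: 7 present (interested directors count toward quorum); quorum is 6. Satisfied.
Vote: the loan to an officer requires three-fourths of the disinterested directors present (7 − 2 = 5). 3/4 of 5 = 3.75, rounded up to 4, so 4 affirmative votes are needed; 4 voted in favor. Satisfied.

Invalid — notice requirement not satisfied.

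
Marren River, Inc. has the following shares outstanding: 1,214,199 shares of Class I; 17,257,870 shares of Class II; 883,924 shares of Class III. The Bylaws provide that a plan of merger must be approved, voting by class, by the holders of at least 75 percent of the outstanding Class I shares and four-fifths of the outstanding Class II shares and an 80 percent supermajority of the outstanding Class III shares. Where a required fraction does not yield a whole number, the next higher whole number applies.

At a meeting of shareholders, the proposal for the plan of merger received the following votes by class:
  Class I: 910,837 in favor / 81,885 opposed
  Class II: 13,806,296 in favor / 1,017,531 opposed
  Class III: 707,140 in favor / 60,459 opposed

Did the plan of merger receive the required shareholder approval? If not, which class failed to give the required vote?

Class I: 3/4 of 1214199 = 910649.25, rounded up to 910650; 910,650 required, 910,837 in favor — approved.
Class II: 4/5 of 17257870 = 13806296; 13,806,296 required, 13,806,296 in favor — approved.
Class III: 4/5 of 883924 = 707139.20, rounded up to 707140; 707,140 required, 707,140 in favor — approved.

Approved — every class gave the required vote.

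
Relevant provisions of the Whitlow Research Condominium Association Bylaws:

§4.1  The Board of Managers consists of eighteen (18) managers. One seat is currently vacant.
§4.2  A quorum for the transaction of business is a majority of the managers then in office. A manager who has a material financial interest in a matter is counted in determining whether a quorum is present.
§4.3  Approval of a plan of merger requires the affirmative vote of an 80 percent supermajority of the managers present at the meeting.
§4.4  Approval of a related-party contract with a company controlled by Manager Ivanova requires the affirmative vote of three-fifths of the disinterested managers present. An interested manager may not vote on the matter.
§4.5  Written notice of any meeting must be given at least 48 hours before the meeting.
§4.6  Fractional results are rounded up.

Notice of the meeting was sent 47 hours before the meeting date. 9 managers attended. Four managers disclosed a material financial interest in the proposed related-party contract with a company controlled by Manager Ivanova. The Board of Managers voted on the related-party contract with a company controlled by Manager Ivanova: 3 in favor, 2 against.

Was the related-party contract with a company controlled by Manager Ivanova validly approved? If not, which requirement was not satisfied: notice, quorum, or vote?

Invalid — notice requirement not satisfied.

Notice: 47 hours given; 48 required (47 < 48). Not satisfied.
Quorum: 9 present (interested managers count toward quorum); quorum is 9. Satisfied.
Vote: the related-party contract with a company controlled by Manager Ivanova requires three-fifths of the disinterested managers present (9 − 4 = 5). 3/5 of 5 = 3, so 3 affirmative votes are needed; 3 voted in favor. Satisfied.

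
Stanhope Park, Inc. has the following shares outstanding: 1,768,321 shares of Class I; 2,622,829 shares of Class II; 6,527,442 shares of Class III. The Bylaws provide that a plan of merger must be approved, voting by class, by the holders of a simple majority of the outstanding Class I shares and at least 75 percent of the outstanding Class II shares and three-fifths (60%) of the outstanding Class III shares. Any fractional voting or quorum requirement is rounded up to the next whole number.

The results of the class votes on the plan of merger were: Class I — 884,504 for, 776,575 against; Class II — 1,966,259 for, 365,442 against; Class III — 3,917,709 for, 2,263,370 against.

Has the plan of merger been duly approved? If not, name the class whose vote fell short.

Not approved — the Class II shares did not give the required vote.

Class I: a majority of 1768321 is 884161; 884,161 required, 884,504 in favor — approved.
Class II: 3/4 of 2622829 = 1967121.75, rounded up to 1967122; 1,967,122 required, 1,966,259 in favor — not approved.
Class III: 3/5 of 6527442 = 3916465.20, rounded up to 3916466; 3,916,466 required, 3,917,709 in favor — approved.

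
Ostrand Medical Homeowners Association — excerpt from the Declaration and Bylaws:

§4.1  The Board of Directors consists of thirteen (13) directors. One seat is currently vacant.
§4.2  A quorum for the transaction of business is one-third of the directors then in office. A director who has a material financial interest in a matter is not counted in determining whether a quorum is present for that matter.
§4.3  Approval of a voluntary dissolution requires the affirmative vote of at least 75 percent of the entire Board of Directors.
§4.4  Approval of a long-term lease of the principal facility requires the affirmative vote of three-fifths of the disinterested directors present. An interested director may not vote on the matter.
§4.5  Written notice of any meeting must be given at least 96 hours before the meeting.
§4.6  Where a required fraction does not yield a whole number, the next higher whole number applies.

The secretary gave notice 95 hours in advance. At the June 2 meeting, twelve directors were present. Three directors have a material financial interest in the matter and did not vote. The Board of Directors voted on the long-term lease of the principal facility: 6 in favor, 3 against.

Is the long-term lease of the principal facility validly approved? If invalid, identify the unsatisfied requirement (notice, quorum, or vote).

Invalid — notice requirement not satisfied.

Notice: 95 hours given; 96 required (95 < 96). Not satisfied.
Quorum: 12 present, but the 3 interested directors do not count, leaving 9. Quorum is 4. Satisfied.
Vote: the long-term lease of the principal facility requires three-fifths of the disinterested directors present (12 − 3 = 9). 3/5 of 9 = 5.40, rounded up to 6, so 6 affirmative votes are needed; 6 voted in favor. Satisfied.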